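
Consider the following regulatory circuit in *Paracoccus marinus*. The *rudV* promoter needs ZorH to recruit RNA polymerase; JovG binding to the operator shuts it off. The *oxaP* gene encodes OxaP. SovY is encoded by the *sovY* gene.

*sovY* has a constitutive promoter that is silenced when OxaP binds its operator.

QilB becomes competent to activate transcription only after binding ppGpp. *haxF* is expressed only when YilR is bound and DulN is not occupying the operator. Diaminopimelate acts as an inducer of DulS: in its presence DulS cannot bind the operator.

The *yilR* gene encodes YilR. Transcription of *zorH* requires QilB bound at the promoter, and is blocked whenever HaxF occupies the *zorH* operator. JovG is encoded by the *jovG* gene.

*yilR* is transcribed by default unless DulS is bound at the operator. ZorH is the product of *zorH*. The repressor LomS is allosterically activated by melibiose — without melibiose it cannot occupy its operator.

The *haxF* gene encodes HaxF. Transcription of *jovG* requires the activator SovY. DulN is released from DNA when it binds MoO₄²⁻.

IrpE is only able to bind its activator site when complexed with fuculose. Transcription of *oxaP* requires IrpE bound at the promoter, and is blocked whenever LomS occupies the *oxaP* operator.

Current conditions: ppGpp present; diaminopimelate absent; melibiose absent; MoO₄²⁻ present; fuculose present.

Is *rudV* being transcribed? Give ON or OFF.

ON

Diaminopimelate is absent, so DulS is active.
With repressor DulS bound, *yilR* is not transcribed.
So YilR is not produced.
MoO₄²⁻ is present, so DulN is inactive.
Required activator YilR is absent, so *haxF* is not transcribed.
So HaxF is not produced.
ppGpp is present, so QilB is active.
No repressor is bound and QilB is active, so *zorH* is transcribed.
So ZorH is produced and active.
Fuculose is present, so IrpE is active.
Melibiose is absent, so LomS is inactive.
No repressor is bound and IrpE is active, so *oxaP* is transcribed.
So OxaP is produced and active.
With repressor OxaP bound, *sovY* is not transcribed.
So SovY is not produced.
Required activator SovY is absent, so *jovG* is not transcribed.
So JovG is not produced.
No repressor is bound and ZorH is active, so *rudV* is transcribed.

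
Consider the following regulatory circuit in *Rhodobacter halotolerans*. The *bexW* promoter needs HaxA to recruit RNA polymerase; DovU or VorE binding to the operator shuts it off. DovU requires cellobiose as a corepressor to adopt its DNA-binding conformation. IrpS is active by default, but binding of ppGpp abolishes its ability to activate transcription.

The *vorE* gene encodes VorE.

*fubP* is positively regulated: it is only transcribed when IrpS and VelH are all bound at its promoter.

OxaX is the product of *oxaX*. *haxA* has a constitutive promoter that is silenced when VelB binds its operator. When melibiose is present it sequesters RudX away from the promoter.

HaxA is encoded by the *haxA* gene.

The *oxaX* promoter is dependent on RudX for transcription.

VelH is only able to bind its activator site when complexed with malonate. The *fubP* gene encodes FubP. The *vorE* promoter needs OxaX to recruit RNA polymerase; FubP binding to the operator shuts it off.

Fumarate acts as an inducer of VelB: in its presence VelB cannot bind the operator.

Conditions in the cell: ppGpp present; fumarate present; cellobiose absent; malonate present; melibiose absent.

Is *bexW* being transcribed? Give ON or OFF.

OFF

Fumarate is present, so VelB is inactive.
With no repressor bound, *haxA* is transcribed.
So HaxA is produced and active.
Cellobiose is absent, so DovU is inactive.
ppGpp is present, so IrpS is inactive.
Malonate is present, so VelH is active.
Required activator IrpS is absent, so *fubP* is not transcribed.
So FubP is not produced.
Melibiose is absent, so RudX is active.
No repressor is bound and RudX is active, so *oxaX* is transcribed.
So OxaX is produced and active.
No repressor is bound and OxaX is active, so *vorE* is transcribed.
So VorE is produced and active.
With repressor VorE bound, *bexW* is not transcribed.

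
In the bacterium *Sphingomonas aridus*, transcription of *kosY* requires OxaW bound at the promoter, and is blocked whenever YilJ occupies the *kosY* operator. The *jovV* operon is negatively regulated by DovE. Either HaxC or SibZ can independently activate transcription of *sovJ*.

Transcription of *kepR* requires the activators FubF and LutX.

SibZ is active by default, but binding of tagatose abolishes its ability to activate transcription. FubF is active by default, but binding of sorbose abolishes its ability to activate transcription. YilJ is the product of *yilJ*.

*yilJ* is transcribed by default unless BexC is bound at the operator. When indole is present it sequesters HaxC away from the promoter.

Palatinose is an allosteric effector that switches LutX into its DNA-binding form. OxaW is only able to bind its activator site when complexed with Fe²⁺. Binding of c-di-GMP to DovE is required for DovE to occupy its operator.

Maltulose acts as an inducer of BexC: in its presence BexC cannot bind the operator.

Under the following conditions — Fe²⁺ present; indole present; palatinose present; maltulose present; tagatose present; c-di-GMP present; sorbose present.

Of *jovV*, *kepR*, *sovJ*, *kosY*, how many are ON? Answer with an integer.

0

c-di-GMP is present, so DovE is active.
With repressor DovE bound, *jovV* is not transcribed.
→ *jovV* is OFF.
Sorbose is present, so FubF is inactive.
Palatinose is present, so LutX is active.
Required activator FubF is absent, so *kepR* is not transcribed.
→ *kepR* is OFF.
Indole is present, so HaxC is inactive.
Tagatose is present, so SibZ is inactive.
No activator is available at the *sovJ* promoter, so *sovJ* is not transcribed.
→ *sovJ* is OFF.
Maltulose is present, so BexC is inactive.
With no repressor bound, *yilJ* is transcribed.
So YilJ is produced and active.
Fe²⁺ is present, so OxaW is active.
With repressor YilJ bound, *kosY* is not transcribed.
→ *kosY* is OFF.
0 of the 4 genes are transcribed.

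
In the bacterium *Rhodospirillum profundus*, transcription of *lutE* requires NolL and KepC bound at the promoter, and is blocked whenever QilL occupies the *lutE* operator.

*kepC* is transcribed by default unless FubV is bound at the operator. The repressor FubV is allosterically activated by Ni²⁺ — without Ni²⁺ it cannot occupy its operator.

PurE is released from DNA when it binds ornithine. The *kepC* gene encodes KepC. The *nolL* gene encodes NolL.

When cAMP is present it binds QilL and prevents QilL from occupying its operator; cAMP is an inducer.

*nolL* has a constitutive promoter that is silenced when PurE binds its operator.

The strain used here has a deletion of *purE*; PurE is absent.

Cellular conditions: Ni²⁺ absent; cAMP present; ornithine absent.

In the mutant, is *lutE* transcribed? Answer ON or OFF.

ON

cAMP is present, so QilL is inactive.
PurE is non-functional in this strain, so it has no effect.
With no repressor bound, *nolL* is transcribed.
So NolL is produced and active.
Ni²⁺ is absent, so FubV is inactive.
With no repressor bound, *kepC* is transcribed.
So KepC is produced and active.
No repressor is bound and NolL and KepC are active, so *lutE* is transcribed.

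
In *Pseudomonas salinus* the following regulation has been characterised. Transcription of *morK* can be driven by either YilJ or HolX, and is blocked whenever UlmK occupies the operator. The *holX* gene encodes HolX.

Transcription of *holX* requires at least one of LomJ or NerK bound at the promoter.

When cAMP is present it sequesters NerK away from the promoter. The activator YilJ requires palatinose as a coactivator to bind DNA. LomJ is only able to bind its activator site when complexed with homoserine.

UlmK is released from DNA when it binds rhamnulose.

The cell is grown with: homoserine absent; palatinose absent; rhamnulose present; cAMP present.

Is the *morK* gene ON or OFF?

OFF

Palatinose is absent, so YilJ is inactive.
Rhamnulose is present, so UlmK is inactive.
Homoserine is absent, so LomJ is inactive.
cAMP is present, so NerK is inactive.
No activator is available at the *holX* promoter, so *holX* is not transcribed.
So HolX is not produced.
No activator is available at the *morK* promoter, so *morK* is not transcribed.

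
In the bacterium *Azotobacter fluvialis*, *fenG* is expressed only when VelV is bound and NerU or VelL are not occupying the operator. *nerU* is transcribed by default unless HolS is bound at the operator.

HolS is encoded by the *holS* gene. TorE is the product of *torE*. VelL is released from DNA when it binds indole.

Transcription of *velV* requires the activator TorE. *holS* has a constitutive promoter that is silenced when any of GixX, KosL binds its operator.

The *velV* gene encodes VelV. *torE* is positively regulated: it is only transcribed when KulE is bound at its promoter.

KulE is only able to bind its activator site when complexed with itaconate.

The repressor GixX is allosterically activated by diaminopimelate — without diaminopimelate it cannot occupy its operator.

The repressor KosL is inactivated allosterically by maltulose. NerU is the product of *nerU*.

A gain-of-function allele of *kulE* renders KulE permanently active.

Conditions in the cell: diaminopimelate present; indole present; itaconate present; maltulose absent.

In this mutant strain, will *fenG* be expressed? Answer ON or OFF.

OFF

KulE is constitutively active in this strain.
No repressor is bound and KulE is active, so *torE* is transcribed.
So TorE is produced and active.
No repressor is bound and TorE is active, so *velV* is transcribed.
So VelV is produced and active.
Diaminopimelate is present, so GixX is active.
Maltulose is absent, so KosL is active.
With repressor GixX bound, *holS* is not transcribed.
So HolS is not produced.
With no repressor bound, *nerU* is transcribed.
So NerU is produced and active.
Indole is present, so VelL is inactive.
With repressor NerU bound, *fenG* is not transcribed.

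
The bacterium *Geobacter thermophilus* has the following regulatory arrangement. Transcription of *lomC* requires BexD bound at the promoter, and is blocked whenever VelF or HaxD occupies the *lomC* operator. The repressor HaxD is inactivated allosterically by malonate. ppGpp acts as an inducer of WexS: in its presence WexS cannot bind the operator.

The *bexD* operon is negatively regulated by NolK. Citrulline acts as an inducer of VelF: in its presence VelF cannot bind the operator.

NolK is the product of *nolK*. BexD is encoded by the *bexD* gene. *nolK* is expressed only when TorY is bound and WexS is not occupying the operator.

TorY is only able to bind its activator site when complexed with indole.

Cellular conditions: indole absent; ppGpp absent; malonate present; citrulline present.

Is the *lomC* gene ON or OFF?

ON

Citrulline is present, so VelF is inactive.
Malonate is present, so HaxD is inactive.
ppGpp is absent, so WexS is active.
Indole is absent, so TorY is inactive.
With repressor WexS bound, *nolK* is not transcribed.
So NolK is not produced.
With no repressor bound, *bexD* is transcribed.
So BexD is produced and active.
No repressor is bound and BexD is active, so *lomC* is transcribed.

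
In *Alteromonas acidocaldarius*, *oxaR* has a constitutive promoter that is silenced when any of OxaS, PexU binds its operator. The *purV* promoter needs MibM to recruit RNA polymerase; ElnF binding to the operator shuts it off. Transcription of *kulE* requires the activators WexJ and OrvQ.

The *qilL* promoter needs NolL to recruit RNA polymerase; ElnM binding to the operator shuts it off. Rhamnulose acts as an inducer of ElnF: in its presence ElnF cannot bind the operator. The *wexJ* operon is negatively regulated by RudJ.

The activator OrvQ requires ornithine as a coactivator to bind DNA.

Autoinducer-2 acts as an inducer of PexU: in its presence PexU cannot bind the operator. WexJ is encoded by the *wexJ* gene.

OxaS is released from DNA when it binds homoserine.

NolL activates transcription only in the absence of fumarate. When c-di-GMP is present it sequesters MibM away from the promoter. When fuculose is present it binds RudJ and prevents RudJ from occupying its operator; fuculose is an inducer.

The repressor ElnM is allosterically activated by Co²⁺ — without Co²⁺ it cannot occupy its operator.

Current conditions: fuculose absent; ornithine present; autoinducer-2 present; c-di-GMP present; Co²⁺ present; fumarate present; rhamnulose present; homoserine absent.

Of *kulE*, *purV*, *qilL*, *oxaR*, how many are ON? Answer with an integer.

0

Fuculose is absent, so RudJ is active.
With repressor RudJ bound, *wexJ* is not transcribed.
So WexJ is not produced.
Ornithine is present, so OrvQ is active.
Required activator WexJ is absent, so *kulE* is not transcribed.
→ *kulE* is OFF.
Rhamnulose is present, so ElnF is inactive.
c-di-GMP is present, so MibM is inactive.
Required activator MibM is absent, so *purV* is not transcribed.
→ *purV* is OFF.
Co²⁺ is present, so ElnM is active.
Fumarate is present, so NolL is inactive.
With repressor ElnM bound, *qilL* is not transcribed.
→ *qilL* is OFF.
Homoserine is absent, so OxaS is active.
Autoinducer-2 is present, so PexU is inactive.
With repressor OxaS bound, *oxaR* is not transcribed.
→ *oxaR* is OFF.
0 of the 4 genes are transcribed.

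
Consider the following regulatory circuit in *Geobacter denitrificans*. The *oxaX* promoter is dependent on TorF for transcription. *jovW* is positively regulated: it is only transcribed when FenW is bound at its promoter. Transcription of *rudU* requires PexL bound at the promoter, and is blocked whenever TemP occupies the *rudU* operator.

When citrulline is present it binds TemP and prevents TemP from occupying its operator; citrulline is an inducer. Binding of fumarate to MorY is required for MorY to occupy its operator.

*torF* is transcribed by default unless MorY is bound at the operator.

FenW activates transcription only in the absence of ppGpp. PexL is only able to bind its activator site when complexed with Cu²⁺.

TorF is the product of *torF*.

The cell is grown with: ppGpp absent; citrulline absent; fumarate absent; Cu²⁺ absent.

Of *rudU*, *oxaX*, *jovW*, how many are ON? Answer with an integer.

Citrulline is absent, so TemP is active.
Cu²⁺ is absent, so PexL is inactive.
With repressor TemP bound, *rudU* is not transcribed.
→ *rudU* is OFF.
Fumarate is absent, so MorY is inactive.
With no repressor bound, *torF* is transcribed.
So TorF is produced and active.
No repressor is bound and TorF is active, so *oxaX* is transcribed.
→ *oxaX* is ON.
ppGpp is absent, so FenW is active.
No repressor is bound and FenW is active, so *jovW* is transcribed.
→ *jovW* is ON.
2 of the 3 genes are transcribed.

2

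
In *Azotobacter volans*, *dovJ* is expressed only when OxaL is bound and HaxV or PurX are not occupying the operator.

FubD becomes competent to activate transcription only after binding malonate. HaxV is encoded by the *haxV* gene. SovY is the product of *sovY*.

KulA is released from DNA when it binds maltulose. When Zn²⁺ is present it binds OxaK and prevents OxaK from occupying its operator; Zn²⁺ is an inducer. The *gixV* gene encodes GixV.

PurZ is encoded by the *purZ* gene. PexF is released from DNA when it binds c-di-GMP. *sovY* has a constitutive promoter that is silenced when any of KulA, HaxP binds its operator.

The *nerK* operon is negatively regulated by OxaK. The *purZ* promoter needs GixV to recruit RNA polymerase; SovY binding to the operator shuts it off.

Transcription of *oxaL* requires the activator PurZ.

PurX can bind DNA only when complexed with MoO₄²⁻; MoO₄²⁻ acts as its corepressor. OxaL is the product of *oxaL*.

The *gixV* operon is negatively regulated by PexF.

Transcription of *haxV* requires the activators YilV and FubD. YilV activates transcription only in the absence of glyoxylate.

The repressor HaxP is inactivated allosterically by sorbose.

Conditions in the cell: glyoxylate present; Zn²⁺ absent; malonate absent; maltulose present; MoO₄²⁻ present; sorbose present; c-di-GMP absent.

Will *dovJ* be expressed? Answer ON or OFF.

Glyoxylate is present, so YilV is inactive.
Malonate is absent, so FubD is inactive.
Required activator YilV is absent, so *haxV* is not transcribed.
So HaxV is not produced.
c-di-GMP is absent, so PexF is active.
With repressor PexF bound, *gixV* is not transcribed.
So GixV is not produced.
Maltulose is present, so KulA is inactive.
Sorbose is present, so HaxP is inactive.
With no repressor bound, *sovY* is transcribed.
So SovY is produced and active.
With repressor SovY bound, *purZ* is not transcribed.
So PurZ is not produced.
Required activator PurZ is absent, so *oxaL* is not transcribed.
So OxaL is not produced.
MoO₄²⁻ is present, so PurX is active.
With repressor PurX bound, *dovJ* is not transcribed.

OFF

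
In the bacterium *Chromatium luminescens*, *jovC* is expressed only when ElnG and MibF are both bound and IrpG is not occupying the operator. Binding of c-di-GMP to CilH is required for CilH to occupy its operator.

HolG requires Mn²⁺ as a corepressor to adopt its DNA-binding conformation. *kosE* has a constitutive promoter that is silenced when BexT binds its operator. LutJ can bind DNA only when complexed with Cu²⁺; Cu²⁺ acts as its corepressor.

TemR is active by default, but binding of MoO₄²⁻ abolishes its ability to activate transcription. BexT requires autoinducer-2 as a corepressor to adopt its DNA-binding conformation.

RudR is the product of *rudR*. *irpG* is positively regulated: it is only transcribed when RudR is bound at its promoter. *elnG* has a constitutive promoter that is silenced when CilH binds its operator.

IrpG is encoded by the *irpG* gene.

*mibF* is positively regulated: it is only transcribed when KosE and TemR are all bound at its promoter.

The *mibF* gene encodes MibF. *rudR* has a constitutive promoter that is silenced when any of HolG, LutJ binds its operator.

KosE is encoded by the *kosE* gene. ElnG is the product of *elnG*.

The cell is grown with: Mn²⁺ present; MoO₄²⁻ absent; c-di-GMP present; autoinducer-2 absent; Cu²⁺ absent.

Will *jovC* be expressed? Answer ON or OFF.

OFF

c-di-GMP is present, so CilH is active.
With repressor CilH bound, *elnG* is not transcribed.
So ElnG is not produced.
Autoinducer-2 is absent, so BexT is inactive.
With no repressor bound, *kosE* is transcribed.
So KosE is produced and active.
MoO₄²⁻ is absent, so TemR is active.
No repressor is bound and KosE and TemR are active, so *mibF* is transcribed.
So MibF is produced and active.
Mn²⁺ is present, so HolG is active.
Cu²⁺ is absent, so LutJ is inactive.
With repressor HolG bound, *rudR* is not transcribed.
So RudR is not produced.
Required activator RudR is absent, so *irpG* is not transcribed.
So IrpG is not produced.
Required activator ElnG is absent, so *jovC* is not transcribed.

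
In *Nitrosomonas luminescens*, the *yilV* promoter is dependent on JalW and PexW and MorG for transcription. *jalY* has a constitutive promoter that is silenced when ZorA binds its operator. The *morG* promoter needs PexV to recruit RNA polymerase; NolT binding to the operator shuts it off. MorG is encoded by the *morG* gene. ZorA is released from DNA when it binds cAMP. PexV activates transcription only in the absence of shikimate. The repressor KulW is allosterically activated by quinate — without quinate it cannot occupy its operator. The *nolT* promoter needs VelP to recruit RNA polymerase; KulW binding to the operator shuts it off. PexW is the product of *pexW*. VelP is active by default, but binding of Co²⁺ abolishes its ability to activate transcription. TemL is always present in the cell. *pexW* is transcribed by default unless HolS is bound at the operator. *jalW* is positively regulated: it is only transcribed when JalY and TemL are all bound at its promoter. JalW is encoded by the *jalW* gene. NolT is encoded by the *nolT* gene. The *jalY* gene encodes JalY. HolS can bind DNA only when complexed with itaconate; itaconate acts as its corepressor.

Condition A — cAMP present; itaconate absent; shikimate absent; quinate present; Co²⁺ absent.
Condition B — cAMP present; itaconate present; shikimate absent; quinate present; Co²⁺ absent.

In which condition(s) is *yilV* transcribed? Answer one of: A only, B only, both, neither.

A only

Condition A:
cAMP is present, so ZorA is inactive.
With no repressor bound, *jalY* is transcribed.
So JalY is produced and active.
TemL is produced constitutively and is active.
No repressor is bound and JalY and TemL are active, so *jalW* is transcribed.
So JalW is produced and active.
Itaconate is absent, so HolS is inactive.
With no repressor bound, *pexW* is transcribed.
So PexW is produced and active.
Shikimate is absent, so PexV is active.
Quinate is present, so KulW is active.
Co²⁺ is absent, so VelP is active.
With repressor KulW bound, *nolT* is not transcribed.
So NolT is not produced.
No repressor is bound and PexV is active, so *morG* is transcribed.
So MorG is produced and active.
No repressor is bound and JalW and PexW and MorG are active, so *yilV* is transcribed.
→ *yilV* is ON in A.
Condition B:
cAMP is present, so ZorA is inactive.
With no repressor bound, *jalY* is transcribed.
So JalY is produced and active.
TemL is produced constitutively and is active.
No repressor is bound and JalY and TemL are active, so *jalW* is transcribed.
So JalW is produced and active.
Itaconate is present, so HolS is active.
With repressor HolS bound, *pexW* is not transcribed.
So PexW is not produced.
Shikimate is absent, so PexV is active.
Quinate is present, so KulW is active.
Co²⁺ is absent, so VelP is active.
With repressor KulW bound, *nolT* is not transcribed.
So NolT is not produced.
No repressor is bound and PexV is active, so *morG* is transcribed.
So MorG is produced and active.
Required activator PexW is absent, so *yilV* is not transcribed.
→ *yilV* is OFF in B.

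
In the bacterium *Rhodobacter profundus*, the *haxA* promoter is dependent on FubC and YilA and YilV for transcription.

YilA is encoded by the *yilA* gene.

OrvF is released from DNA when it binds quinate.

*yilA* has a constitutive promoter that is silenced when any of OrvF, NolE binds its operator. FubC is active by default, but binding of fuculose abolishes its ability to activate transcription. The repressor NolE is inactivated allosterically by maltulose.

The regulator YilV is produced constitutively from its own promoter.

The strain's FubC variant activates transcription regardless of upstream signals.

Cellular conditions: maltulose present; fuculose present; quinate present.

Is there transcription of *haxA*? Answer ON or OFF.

ON

FubC is constitutively active in this strain.
Quinate is present, so OrvF is inactive.
Maltulose is present, so NolE is inactive.
With no repressor bound, *yilA* is transcribed.
So YilA is produced and active.
YilV is produced constitutively and is active.
No repressor is bound and FubC and YilA and YilV are active, so *haxA* is transcribed.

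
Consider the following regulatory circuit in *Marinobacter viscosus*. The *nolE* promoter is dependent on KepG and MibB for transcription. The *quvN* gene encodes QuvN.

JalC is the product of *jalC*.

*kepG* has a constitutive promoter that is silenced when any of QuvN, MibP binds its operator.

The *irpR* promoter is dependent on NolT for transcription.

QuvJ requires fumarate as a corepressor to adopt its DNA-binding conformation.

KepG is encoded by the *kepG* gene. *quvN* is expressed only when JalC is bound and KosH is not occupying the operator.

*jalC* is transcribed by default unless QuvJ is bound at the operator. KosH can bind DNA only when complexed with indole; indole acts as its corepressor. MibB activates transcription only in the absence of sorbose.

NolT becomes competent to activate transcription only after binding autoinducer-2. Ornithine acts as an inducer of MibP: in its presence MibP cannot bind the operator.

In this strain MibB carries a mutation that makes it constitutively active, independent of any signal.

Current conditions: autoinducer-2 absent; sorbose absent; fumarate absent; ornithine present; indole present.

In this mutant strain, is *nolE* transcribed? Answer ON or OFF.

Indole is present, so KosH is active.
Fumarate is absent, so QuvJ is inactive.
With no repressor bound, *jalC* is transcribed.
So JalC is produced and active.
With repressor KosH bound, *quvN* is not transcribed.
So QuvN is not produced.
Ornithine is present, so MibP is inactive.
With no repressor bound, *kepG* is transcribed.
So KepG is produced and active.
MibB is constitutively active in this strain.
No repressor is bound and KepG and MibB are active, so *nolE* is transcribed.

ON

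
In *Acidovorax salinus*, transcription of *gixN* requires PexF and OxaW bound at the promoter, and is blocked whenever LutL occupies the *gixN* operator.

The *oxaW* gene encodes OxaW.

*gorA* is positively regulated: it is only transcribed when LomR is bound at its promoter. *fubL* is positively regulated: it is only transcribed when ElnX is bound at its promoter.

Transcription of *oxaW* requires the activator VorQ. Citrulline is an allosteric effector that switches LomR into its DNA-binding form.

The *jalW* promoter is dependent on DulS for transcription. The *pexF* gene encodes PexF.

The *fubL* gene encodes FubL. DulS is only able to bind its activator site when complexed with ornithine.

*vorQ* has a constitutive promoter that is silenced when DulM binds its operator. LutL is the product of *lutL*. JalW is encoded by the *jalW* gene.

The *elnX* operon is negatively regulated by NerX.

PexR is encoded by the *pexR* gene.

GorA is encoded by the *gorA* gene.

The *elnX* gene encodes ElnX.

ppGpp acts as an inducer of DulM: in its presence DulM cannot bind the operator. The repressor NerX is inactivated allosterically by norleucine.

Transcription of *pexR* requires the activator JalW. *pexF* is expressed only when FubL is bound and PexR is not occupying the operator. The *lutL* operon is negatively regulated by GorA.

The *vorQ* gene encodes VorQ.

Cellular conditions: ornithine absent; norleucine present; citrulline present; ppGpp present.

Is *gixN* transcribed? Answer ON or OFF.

ON

Ornithine is absent, so DulS is inactive.
Required activator DulS is absent, so *jalW* is not transcribed.
So JalW is not produced.
Required activator JalW is absent, so *pexR* is not transcribed.
So PexR is not produced.
Norleucine is present, so NerX is inactive.
With no repressor bound, *elnX* is transcribed.
So ElnX is produced and active.
No repressor is bound and ElnX is active, so *fubL* is transcribed.
So FubL is produced and active.
No repressor is bound and FubL is active, so *pexF* is transcribed.
So PexF is produced and active.
ppGpp is present, so DulM is inactive.
With no repressor bound, *vorQ* is transcribed.
So VorQ is produced and active.
No repressor is bound and VorQ is active, so *oxaW* is transcribed.
So OxaW is produced and active.
Citrulline is present, so LomR is active.
No repressor is bound and LomR is active, so *gorA* is transcribed.
So GorA is produced and active.
With repressor GorA bound, *lutL* is not transcribed.
So LutL is not produced.
No repressor is bound and PexF and OxaW are active, so *gixN* is transcribed.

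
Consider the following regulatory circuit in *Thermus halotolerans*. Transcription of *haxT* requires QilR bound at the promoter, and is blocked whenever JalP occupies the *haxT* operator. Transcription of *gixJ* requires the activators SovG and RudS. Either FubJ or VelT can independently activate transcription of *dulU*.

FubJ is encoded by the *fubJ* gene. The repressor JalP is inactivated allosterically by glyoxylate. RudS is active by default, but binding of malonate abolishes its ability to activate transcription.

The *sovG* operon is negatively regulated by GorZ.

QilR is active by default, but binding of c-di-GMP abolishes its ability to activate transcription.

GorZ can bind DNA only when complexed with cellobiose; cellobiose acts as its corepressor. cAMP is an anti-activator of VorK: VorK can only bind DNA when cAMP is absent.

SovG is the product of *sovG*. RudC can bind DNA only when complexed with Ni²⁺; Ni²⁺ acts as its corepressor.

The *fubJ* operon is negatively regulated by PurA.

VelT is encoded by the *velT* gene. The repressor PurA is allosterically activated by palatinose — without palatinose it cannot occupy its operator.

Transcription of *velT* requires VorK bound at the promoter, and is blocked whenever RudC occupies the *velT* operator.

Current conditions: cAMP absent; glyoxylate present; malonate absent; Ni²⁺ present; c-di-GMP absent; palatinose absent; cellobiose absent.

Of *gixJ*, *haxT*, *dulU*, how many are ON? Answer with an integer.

Cellobiose is absent, so GorZ is inactive.
With no repressor bound, *sovG* is transcribed.
So SovG is produced and active.
Malonate is absent, so RudS is active.
No repressor is bound and SovG and RudS are active, so *gixJ* is transcribed.
→ *gixJ* is ON.
c-di-GMP is absent, so QilR is active.
Glyoxylate is present, so JalP is inactive.
No repressor is bound and QilR is active, so *haxT* is transcribed.
→ *haxT* is ON.
Palatinose is absent, so PurA is inactive.
With no repressor bound, *fubJ* is transcribed.
So FubJ is produced and active.
Ni²⁺ is present, so RudC is active.
cAMP is absent, so VorK is active.
With repressor RudC bound, *velT* is not transcribed.
So VelT is not produced.
Activator FubJ is present, so *dulU* is transcribed.
→ *dulU* is ON.
3 of the 3 genes are transcribed.

3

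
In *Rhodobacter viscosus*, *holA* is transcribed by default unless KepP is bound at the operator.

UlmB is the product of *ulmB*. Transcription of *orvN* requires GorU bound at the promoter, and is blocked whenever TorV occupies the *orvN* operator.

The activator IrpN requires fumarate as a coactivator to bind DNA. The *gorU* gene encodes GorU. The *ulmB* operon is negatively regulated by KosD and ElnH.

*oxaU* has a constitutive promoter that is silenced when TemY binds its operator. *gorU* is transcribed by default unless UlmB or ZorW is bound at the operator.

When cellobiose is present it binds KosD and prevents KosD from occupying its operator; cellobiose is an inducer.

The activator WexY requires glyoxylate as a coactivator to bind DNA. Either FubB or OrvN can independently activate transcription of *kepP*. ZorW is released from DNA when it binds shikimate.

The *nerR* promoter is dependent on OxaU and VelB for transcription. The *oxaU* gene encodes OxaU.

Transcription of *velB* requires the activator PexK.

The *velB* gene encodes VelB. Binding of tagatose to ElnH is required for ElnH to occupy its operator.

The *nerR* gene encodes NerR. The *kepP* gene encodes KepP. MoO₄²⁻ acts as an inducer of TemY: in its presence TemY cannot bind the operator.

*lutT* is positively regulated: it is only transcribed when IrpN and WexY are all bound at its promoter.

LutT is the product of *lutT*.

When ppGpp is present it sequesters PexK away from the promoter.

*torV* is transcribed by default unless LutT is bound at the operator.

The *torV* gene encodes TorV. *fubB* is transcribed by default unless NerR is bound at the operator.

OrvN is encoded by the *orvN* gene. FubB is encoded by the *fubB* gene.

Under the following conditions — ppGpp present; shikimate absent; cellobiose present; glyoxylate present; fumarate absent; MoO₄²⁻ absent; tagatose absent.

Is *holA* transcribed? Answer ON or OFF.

OFF

MoO₄²⁻ is absent, so TemY is active.
With repressor TemY bound, *oxaU* is not transcribed.
So OxaU is not produced.
ppGpp is present, so PexK is inactive.
Required activator PexK is absent, so *velB* is not transcribed.
So VelB is not produced.
Required activator OxaU is absent, so *nerR* is not transcribed.
So NerR is not produced.
With no repressor bound, *fubB* is transcribed.
So FubB is produced and active.
Fumarate is absent, so IrpN is inactive.
Glyoxylate is present, so WexY is active.
Required activator IrpN is absent, so *lutT* is not transcribed.
So LutT is not produced.
With no repressor bound, *torV* is transcribed.
So TorV is produced and active.
Cellobiose is present, so KosD is inactive.
Tagatose is absent, so ElnH is inactive.
With no repressor bound, *ulmB* is transcribed.
So UlmB is produced and active.
Shikimate is absent, so ZorW is active.
With repressor UlmB bound, *gorU* is not transcribed.
So GorU is not produced.
With repressor TorV bound, *orvN* is not transcribed.
So OrvN is not produced.
Activator FubB is present, so *kepP* is transcribed.
So KepP is produced and active.
With repressor KepP bound, *holA* is not transcribed.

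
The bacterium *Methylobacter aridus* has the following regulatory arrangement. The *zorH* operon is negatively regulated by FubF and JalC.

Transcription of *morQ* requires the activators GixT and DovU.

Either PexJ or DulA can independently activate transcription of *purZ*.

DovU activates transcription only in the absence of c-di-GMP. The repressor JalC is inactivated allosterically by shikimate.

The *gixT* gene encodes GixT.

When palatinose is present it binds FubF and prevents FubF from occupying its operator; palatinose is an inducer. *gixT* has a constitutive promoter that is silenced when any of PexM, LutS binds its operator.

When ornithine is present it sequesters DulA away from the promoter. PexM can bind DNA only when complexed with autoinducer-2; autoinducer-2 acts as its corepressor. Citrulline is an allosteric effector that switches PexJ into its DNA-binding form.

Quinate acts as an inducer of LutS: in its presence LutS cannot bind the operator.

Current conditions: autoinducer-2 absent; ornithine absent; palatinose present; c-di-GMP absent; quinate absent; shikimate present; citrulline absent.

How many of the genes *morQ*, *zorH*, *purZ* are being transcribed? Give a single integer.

Autoinducer-2 is absent, so PexM is inactive.
Quinate is absent, so LutS is active.
With repressor LutS bound, *gixT* is not transcribed.
So GixT is not produced.
c-di-GMP is absent, so DovU is active.
Required activator GixT is absent, so *morQ* is not transcribed.
→ *morQ* is OFF.
Palatinose is present, so FubF is inactive.
Shikimate is present, so JalC is inactive.
With no repressor bound, *zorH* is transcribed.
→ *zorH* is ON.
Citrulline is absent, so PexJ is inactive.
Ornithine is absent, so DulA is active.
Activator DulA is present, so *purZ* is transcribed.
→ *purZ* is ON.
2 of the 3 genes are transcribed.

2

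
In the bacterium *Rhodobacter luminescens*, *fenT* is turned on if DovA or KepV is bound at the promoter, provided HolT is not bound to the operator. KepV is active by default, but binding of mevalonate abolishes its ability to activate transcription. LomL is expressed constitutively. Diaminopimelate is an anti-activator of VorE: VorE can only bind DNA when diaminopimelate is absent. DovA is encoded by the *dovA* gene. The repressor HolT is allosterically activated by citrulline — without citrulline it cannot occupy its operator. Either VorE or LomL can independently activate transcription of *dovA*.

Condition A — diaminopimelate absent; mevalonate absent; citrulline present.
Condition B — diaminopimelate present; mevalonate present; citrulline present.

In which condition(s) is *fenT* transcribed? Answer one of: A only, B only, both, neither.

neither

Condition A:
Diaminopimelate is absent, so VorE is active.
LomL is produced constitutively and is active.
Activator VorE is present, so *dovA* is transcribed.
So DovA is produced and active.
Mevalonate is absent, so KepV is active.
Citrulline is present, so HolT is active.
With repressor HolT bound, *fenT* is not transcribed.
→ *fenT* is OFF in A.
Condition B:
Diaminopimelate is present, so VorE is inactive.
LomL is produced constitutively and is active.
Activator LomL is present, so *dovA* is transcribed.
So DovA is produced and active.
Mevalonate is present, so KepV is inactive.
Citrulline is present, so HolT is active.
With repressor HolT bound, *fenT* is not transcribed.
→ *fenT* is OFF in B.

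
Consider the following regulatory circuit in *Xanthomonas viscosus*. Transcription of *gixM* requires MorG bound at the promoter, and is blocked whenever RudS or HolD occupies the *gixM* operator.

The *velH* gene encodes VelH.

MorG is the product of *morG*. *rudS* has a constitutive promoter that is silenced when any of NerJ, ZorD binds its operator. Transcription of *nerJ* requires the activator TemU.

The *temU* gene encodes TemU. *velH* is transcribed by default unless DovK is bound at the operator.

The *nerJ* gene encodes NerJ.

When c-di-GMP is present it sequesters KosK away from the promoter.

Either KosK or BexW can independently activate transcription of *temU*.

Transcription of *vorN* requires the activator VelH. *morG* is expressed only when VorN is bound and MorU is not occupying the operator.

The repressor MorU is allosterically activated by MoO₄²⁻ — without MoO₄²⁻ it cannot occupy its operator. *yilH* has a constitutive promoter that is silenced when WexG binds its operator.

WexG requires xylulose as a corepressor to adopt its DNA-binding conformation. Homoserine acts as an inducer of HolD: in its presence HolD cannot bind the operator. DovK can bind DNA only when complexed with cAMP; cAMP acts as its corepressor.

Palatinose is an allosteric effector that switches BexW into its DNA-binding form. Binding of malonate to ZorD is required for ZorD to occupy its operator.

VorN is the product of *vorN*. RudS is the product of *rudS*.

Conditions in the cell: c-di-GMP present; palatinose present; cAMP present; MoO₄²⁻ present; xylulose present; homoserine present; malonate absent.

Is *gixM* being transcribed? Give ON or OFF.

OFF

c-di-GMP is present, so KosK is inactive.
Palatinose is present, so BexW is active.
Activator BexW is present, so *temU* is transcribed.
So TemU is produced and active.
No repressor is bound and TemU is active, so *nerJ* is transcribed.
So NerJ is produced and active.
Malonate is absent, so ZorD is inactive.
With repressor NerJ bound, *rudS* is not transcribed.
So RudS is not produced.
Homoserine is present, so HolD is inactive.
cAMP is present, so DovK is active.
With repressor DovK bound, *velH* is not transcribed.
So VelH is not produced.
Required activator VelH is absent, so *vorN* is not transcribed.
So VorN is not produced.
MoO₄²⁻ is present, so MorU is active.
With repressor MorU bound, *morG* is not transcribed.
So MorG is not produced.
Required activator MorG is absent, so *gixM* is not transcribed.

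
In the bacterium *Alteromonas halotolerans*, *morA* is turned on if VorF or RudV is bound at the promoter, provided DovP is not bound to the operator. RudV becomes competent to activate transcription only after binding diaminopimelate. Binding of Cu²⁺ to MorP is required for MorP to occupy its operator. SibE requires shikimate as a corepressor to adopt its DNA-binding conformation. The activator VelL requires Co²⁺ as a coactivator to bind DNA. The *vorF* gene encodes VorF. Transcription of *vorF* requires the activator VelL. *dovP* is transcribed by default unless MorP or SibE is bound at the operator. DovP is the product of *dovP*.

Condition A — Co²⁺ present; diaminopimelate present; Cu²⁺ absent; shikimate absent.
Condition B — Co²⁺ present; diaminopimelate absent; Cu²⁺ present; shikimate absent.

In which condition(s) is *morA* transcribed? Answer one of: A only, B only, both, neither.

B only

Condition A:
Co²⁺ is present, so VelL is active.
No repressor is bound and VelL is active, so *vorF* is transcribed.
So VorF is produced and active.
Diaminopimelate is present, so RudV is active.
Cu²⁺ is absent, so MorP is inactive.
Shikimate is absent, so SibE is inactive.
With no repressor bound, *dovP* is transcribed.
So DovP is produced and active.
With repressor DovP bound, *morA* is not transcribed.
→ *morA* is OFF in A.
Condition B:
Co²⁺ is present, so VelL is active.
No repressor is bound and VelL is active, so *vorF* is transcribed.
So VorF is produced and active.
Diaminopimelate is absent, so RudV is inactive.
Cu²⁺ is present, so MorP is active.
Shikimate is absent, so SibE is inactive.
With repressor MorP bound, *dovP* is not transcribed.
So DovP is not produced.
Activator VorF is present, so *morA* is transcribed.
→ *morA* is ON in B.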